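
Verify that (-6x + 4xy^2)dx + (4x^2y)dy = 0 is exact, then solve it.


Check exactness: ∂M/∂y = 8xy and ∂N/∂x = 8xy; equal, so the equation is exact.
Integrate M with respect to x (treating y as constant): ∫M dx = -3x^2 + 2x^2y^2 + h(y).
Differentiate w.r.t. y and set equal to N: all terms match, so h'(y) = 0 and h is a constant absorbed into C.
General solution: -3x^2 + 2x^2y^2 = C.


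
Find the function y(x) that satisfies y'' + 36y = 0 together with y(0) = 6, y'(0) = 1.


Characteristic roots of r² + 36 = 0 are ±6i, so y = C₁cos(6x) + C₂sin(6x).
Apply y(0) = 6: C₁ = 6. Differentiate and apply y'(0) = 1: 6·C₂ = 1, so C₂ = 1/6.
Particular solution: y = 6cos(6x) + (1/6)sin(6x).


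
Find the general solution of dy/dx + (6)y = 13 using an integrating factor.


P(x) = 6, Q(x) = 13; integrating factor μ = e^(6x).
(μ y)' = 13e^(6x) ⇒ μ y = (13/6)e^(6x) + C.
Divide by μ: y = 13/6 + Ce^(-6x).


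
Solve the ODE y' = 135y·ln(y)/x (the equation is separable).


Separate: dy/[y ln(y)] = 135 dx/x.
Substitute u = ln(y): du/u = 135 dx/x.
Integrate: ln|ln(y)| = 135ln|x| + C₀, hence ln(y) = C·x^135.


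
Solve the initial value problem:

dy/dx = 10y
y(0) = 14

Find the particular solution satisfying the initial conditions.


General solution of y' = 10y is y = Ce^(10x).
Apply y(0) = 14: C = 14.
Particular solution: y = 14e^(10x).


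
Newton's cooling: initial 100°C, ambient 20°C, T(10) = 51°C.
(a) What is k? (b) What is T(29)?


Newton's law: T(t) = T_a + (T₀ - T_a)e^(-kt).
(a) Use T(10) = 51: (51 - 20)/(100 - 20) = e^(-k·10), so k = -ln(0.388)/10 ≈ 0.0948.
(b) Apply k to t = 29: T(29) = 20 + (80)e^(-2.749) ≈ 25.1°C.


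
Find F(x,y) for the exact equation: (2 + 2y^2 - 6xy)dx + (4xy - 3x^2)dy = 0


Check exactness: ∂M/∂y = 4y - 6x and ∂N/∂x = 4y - 6x; equal, so the equation is exact.
Integrate M with respect to x (treating y as constant): ∫M dx = 2x + 2xy^2 - 3x^2y + h(y).
Differentiate w.r.t. y and set equal to N: all terms match, so h'(y) = 0 and h is a constant absorbed into C.
General solution: 2x + 2xy^2 - 3x^2y = C.


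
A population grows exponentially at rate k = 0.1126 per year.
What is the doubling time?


Exponential growth: P(t) = P₀ e^(0.1126t). Set P(t)/P₀ = 2: e^(0.1126t) = 2.
Solve: t = ln(2)/0.1126 ≈ 6.16 years.


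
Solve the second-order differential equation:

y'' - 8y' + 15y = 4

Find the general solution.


Characteristic roots of r² - 8r + 15 = 0 are 3, 5.
y_h = C₁e^(3x) + C₂e^(5x).
Forcing exponent 0 is not a characteristic root; try y_p = A.
Substitute: A·(0 + (-8)·0 + (15)) = A·15 = 4, so A = 4/15.
General solution: y = C₁e^(3x) + C₂e^(5x) + 4/15.


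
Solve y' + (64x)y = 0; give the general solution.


P(x) = 64x ⇒ μ = e^(32x²).
Q(x) = 0 so μ y is constant: y = Ce^(-32x²).


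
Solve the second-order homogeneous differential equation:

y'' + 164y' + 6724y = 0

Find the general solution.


Characteristic equation: r² + 164r + 6724 = 0, i.e. (r + 82)² = 0.
Repeated root r = -82; include an x factor for the second linearly independent solution.
General solution: y = (C₁ + C₂x)e^(-82x).


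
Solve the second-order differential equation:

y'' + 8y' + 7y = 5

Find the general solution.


Characteristic roots of r² + 8r + 7 = 0 are -1, -7.
y_h = C₁e^(-x) + C₂e^(-7x).
Constant forcing; try y_p = A. Then 7A = 5 ⇒ A = 5/7.
General solution: y = C₁e^(-x) + C₂e^(-7x) + 5/7.


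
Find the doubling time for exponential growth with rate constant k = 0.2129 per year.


Exponential growth: P(t) = P₀ e^(0.2129t). Set P(t)/P₀ = 2: e^(0.2129t) = 2.
Solve: t = ln(2)/0.2129 ≈ 3.26 years.


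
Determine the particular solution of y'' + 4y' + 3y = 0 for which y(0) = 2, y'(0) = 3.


Characteristic roots of r² + 4r + 3 = 0 are -1, -3.
General solution y = c₁ e^(-x) + c₂ e^(-3x).
Apply y(0) = 2: c₁ + c₂ = 2. Apply y'(0) = 3: -1 c₁ - 3 c₂ = 3.
Solve: c₁ = 9/2, c₂ = -5/2.
Particular solution: y = (9/2)e^(-x) - (5/2)e^(-3x).


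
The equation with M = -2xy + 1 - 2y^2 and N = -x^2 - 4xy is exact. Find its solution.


Check exactness: ∂M/∂y = -2x - 4y and ∂N/∂x = -2x - 4y; equal, so the equation is exact.
Integrate M with respect to x (treating y as constant): ∫M dx = -x^2y + x - 2xy^2 + h(y).
Differentiate w.r.t. y and set equal to N: all terms match, so h'(y) = 0 and h is a constant absorbed into C.
General solution: -x^2y + x - 2xy^2 = C.


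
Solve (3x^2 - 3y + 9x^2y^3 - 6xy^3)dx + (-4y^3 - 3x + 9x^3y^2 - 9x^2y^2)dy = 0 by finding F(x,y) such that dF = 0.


Check exactness: ∂M/∂y = -3 + 27x^2y^2 - 18xy^2 and ∂N/∂x = -3 + 27x^2y^2 - 18xy^2; equal, so the equation is exact.
Integrate M with respect to x (treating y as constant): ∫M dx = x^3 - 3xy + 3x^3y^3 - 3x^2y^3 + h(y).
Differentiate w.r.t. y and set equal to N: the x-dependent terms already match, leaving h'(y) = -4y^3. Integrate: h(y) = -y^4.
So F(x,y) = -y^4 + x^3 - 3xy + 3x^3y^3 - 3x^2y^3.
General solution: -y^4 + x^3 - 3xy + 3x^3y^3 - 3x^2y^3 = C.


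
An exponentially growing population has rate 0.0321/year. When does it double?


Exponential growth: P(t) = P₀ e^(0.0321t). Set P(t)/P₀ = 2: e^(0.0321t) = 2.
Solve: t = ln(2)/0.0321 ≈ 21.59 years.


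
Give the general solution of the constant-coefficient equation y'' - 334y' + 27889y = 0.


Characteristic equation: r² - 334r + 27889 = 0, i.e. (r - 167)² = 0.
Repeated root r = 167; include an x factor for the second linearly independent solution.
General solution: y = (C₁ + C₂x)e^(167x).


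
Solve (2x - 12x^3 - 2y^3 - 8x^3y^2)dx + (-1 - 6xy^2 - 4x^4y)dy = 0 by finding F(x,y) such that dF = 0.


Check exactness: ∂M/∂y = -6y^2 - 16x^3y and ∂N/∂x = -6y^2 - 16x^3y; equal, so the equation is exact.
Integrate M with respect to x (treating y as constant): ∫M dx = x^2 - 3x^4 - 2xy^3 - 2x^4y^2 + h(y).
Differentiate w.r.t. y and set equal to N: the x-dependent terms already match, leaving h'(y) = -1. Integrate: h(y) = -y.
So F(x,y) = x^2 - 3x^4 - y - 2xy^3 - 2x^4y^2.
General solution: x^2 - 3x^4 - y - 2xy^3 - 2x^4y^2 = C.


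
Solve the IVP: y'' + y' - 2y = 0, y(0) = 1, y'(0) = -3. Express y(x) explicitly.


Characteristic roots of r² + r - 2 = 0 are -2, 1.
General solution y = c₁ e^(-2x) + c₂ e^(x).
Apply y(0) = 1: c₁ + c₂ = 1. Apply y'(0) = -3: -2 c₁ + 1 c₂ = -3.
Solve: c₁ = 4/3, c₂ = -1/3.
Particular solution: y = (4/3)e^(-2x) - (1/3)e^(x).


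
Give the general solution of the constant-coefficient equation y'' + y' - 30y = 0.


Characteristic equation: r² + r - 30 = 0.
Factor: (r - 5)(r + 6) = 0 ⇒ r = 5, -6 (distinct real).
General solution: y = C₁e^(5x) + C₂e^(-6x).


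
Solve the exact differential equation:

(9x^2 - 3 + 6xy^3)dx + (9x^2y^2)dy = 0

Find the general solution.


Check exactness: ∂M/∂y = 18xy^2 and ∂N/∂x = 18xy^2; equal, so the equation is exact.
Integrate M with respect to x (treating y as constant): ∫M dx = 3x^3 - 3x + 3x^2y^3 + h(y).
Differentiate w.r.t. y and set equal to N: all terms match, so h'(y) = 0 and h is a constant absorbed into C.
General solution: 3x^3 - 3x + 3x^2y^3 = C.


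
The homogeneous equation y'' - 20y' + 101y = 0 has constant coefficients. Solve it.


Characteristic equation: r² - 20r + 101 = 0.
Discriminant is negative; roots r = 10 ± 1i (complex conjugate pair).
General solution uses e^(α x)(C₁ cos(β x) + C₂ sin(β x)): y = e^(10x)(C₁cos(x) + C₂sin(x)).


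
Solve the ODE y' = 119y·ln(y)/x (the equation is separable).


Separate: dy/[y ln(y)] = 119 dx/x.
Substitute u = ln(y): du/u = 119 dx/x.
Integrate: ln|ln(y)| = 119ln|x| + C₀, hence ln(y) = C·x^119.


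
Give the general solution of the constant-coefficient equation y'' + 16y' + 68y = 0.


Characteristic equation: r² + 16r + 68 = 0.
Discriminant is negative; roots r = -8 ± 2i (complex conjugate pair).
General solution uses e^(α x)(C₁ cos(β x) + C₂ sin(β x)): y = e^(-8x)(C₁cos(2x) + C₂sin(2x)).


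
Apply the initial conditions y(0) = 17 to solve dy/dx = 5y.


General solution of y' = 5y is y = Ce^(5x).
Apply y(0) = 17: C = 17.
Particular solution: y = 17e^(5x).


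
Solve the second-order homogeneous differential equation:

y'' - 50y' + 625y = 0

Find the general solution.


Characteristic equation: r² - 50r + 625 = 0, i.e. (r - 25)² = 0.
Repeated root r = 25; include an x factor for the second linearly independent solution.
General solution: y = (C₁ + C₂x)e^(25x).


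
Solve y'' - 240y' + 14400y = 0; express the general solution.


Characteristic equation: r² - 240r + 14400 = 0, i.e. (r - 120)² = 0.
Repeated root r = 120; include an x factor for the second linearly independent solution.
General solution: y = (C₁ + C₂x)e^(120x).


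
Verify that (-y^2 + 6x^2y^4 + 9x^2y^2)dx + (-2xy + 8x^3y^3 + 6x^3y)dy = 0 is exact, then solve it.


Check exactness: ∂M/∂y = -2y + 24x^2y^3 + 18x^2y and ∂N/∂x = -2y + 24x^2y^3 + 18x^2y; equal, so the equation is exact.
Integrate M with respect to x (treating y as constant): ∫M dx = -xy^2 + 2x^3y^4 + 3x^3y^2 + h(y).
Differentiate w.r.t. y and set equal to N: all terms match, so h'(y) = 0 and h is a constant absorbed into C.
General solution: -xy^2 + 2x^3y^4 + 3x^3y^2 = C.


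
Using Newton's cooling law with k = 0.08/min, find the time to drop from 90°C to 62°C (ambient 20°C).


From T(t) = T_a + (T₀ - T_a)e^(-kt), set T(t) = 62:
(62 - 20) / (90 - 20) = e^(-0.08t), so t = -ln(0.600)/0.08 ≈ 6.4 minutes.


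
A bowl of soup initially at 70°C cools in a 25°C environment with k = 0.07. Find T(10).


Newton's law: dT/dt = -k(T - T_a) has solution T(t) = T_a + (T₀ - T_a)e^(-kt).
Plug in T_a = 25, T₀ = 70, k = 0.07, t = 10: T(10) = 25 + (45)e^(-0.70) ≈ 47.3°C.


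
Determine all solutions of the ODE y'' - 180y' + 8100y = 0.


Characteristic equation: r² - 180r + 8100 = 0, i.e. (r - 90)² = 0.
Repeated root r = 90; include an x factor for the second linearly independent solution.
General solution: y = (C₁ + C₂x)e^(90x).


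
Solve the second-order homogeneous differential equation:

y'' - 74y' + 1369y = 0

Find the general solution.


Characteristic equation: r² - 74r + 1369 = 0, i.e. (r - 37)² = 0.
Repeated root r = 37; include an x factor for the second linearly independent solution.
General solution: y = (C₁ + C₂x)e^(37x).


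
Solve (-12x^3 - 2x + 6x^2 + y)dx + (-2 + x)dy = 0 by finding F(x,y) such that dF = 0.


Check exactness: ∂M/∂y = 1 and ∂N/∂x = 1; equal, so the equation is exact.
Integrate M with respect to x (treating y as constant): ∫M dx = -3x^4 - x^2 + 2x^3 + xy + h(y).
Differentiate w.r.t. y and set equal to N: the x-dependent terms already match, leaving h'(y) = -2. Integrate: h(y) = -2y.
So F(x,y) = -3x^4 - 2y - x^2 + 2x^3 + xy.
General solution: -3x^4 - 2y - x^2 + 2x^3 + xy = C.


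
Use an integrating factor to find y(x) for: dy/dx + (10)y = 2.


P(x) = 10, Q(x) = 2; integrating factor μ = e^(10x).
(μ y)' = 2e^(10x) ⇒ μ y = (1/5)e^(10x) + C.
Divide by μ: y = 1/5 + Ce^(-10x).


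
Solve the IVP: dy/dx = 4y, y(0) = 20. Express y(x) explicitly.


General solution of y' = 4y is y = Ce^(4x).
Apply y(0) = 20: C = 20.
Particular solution: y = 20e^(4x).


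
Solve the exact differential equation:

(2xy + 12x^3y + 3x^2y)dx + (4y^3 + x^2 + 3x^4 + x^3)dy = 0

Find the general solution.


Check exactness: ∂M/∂y = 2x + 12x^3 + 3x^2 and ∂N/∂x = 2x + 12x^3 + 3x^2; equal, so the equation is exact.
Integrate M with respect to x (treating y as constant): ∫M dx = x^2y + 3x^4y + x^3y + h(y).
Differentiate w.r.t. y and set equal to N: the x-dependent terms already match, leaving h'(y) = 4y^3. Integrate: h(y) = y^4.
So F(x,y) = y^4 + x^2y + 3x^4y + x^3y.
General solution: y^4 + x^2y + 3x^4y + x^3y = C.


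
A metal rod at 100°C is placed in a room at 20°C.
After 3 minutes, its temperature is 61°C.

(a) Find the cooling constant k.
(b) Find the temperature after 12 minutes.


Newton's law: T(t) = T_a + (T₀ - T_a)e^(-kt).
(a) Use T(3) = 61: (61 - 20)/(100 - 20) = e^(-k·3), so k = -ln(0.512)/3 ≈ 0.2228.
(b) Apply k to t = 12: T(12) = 20 + (80)e^(-2.674) ≈ 25.5°C.


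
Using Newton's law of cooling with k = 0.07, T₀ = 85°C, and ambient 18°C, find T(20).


Newton's law: dT/dt = -k(T - T_a) has solution T(t) = T_a + (T₀ - T_a)e^(-kt).
Plug in T_a = 18, T₀ = 85, k = 0.07, t = 20: T(20) = 18 + (67)e^(-1.40) ≈ 34.5°C.


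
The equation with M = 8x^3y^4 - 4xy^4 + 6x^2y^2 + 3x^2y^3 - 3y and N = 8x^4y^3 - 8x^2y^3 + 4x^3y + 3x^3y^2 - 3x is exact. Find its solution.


Check exactness: ∂M/∂y = 32x^3y^3 - 16xy^3 + 12x^2y + 9x^2y^2 - 3 and ∂N/∂x = 32x^3y^3 - 16xy^3 + 12x^2y + 9x^2y^2 - 3; equal, so the equation is exact.
Integrate M with respect to x (treating y as constant): ∫M dx = 2x^4y^4 - 2x^2y^4 + 2x^3y^2 + x^3y^3 - 3xy + h(y).
Differentiate w.r.t. y and set equal to N: all terms match, so h'(y) = 0 and h is a constant absorbed into C.
General solution: 2x^4y^4 - 2x^2y^4 + 2x^3y^2 + x^3y^3 - 3xy = C.


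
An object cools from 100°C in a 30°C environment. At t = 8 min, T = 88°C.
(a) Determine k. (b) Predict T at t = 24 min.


Newton's law: T(t) = T_a + (T₀ - T_a)e^(-kt).
(a) Use T(8) = 88: (88 - 30)/(100 - 30) = e^(-k·8), so k = -ln(0.829)/8 ≈ 0.0235.
(b) Apply k to t = 24: T(24) = 30 + (70)e^(-0.564) ≈ 69.8°C.


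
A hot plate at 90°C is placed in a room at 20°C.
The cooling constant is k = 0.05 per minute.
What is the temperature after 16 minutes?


Newton's law: dT/dt = -k(T - T_a) has solution T(t) = T_a + (T₀ - T_a)e^(-kt).
Plug in T_a = 20, T₀ = 90, k = 0.05, t = 16: T(16) = 20 + (70)e^(-0.80) ≈ 51.5°C.


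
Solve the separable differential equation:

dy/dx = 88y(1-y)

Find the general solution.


Separate: dy/[y(1-y)] = 88 dx.
Partial fractions: 1/[y(1-y)] = 1/y + 1/(1-y).
Integrate: ln|y/(1-y)| = 88x + C₀.
Solve for y: y = 1/(1 + Ce^(-88x)).


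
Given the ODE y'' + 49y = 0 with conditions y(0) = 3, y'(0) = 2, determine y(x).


Characteristic roots of r² + 49 = 0 are ±7i, so y = C₁cos(7x) + C₂sin(7x).
Apply y(0) = 3: C₁ = 3. Differentiate and apply y'(0) = 2: 7·C₂ = 2, so C₂ = 2/7.
Particular solution: y = 3cos(7x) + (2/7)sin(7x).


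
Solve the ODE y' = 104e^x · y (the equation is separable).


Separate variables: dy/y = 104e^x dx.
Integrate: ln|y| = 104e^x + C₀.
Exponentiate: y = Ce^(104e^x).


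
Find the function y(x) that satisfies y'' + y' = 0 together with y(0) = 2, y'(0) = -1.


Characteristic roots of r² + r = 0 are -1, 0.
General solution y = c₁ e^(-x) + c₂.
Apply y(0) = 2: c₁ + c₂ = 2. Apply y'(0) = -1: -1 c₁ + 0 c₂ = -1.
Solve: c₁ = 1, c₂ = 1.
Particular solution: y = e^(-x) + 1.


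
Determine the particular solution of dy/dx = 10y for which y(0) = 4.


General solution of y' = 10y is y = Ce^(10x).
Apply y(0) = 4: C = 4.
Particular solution: y = 4e^(10x).


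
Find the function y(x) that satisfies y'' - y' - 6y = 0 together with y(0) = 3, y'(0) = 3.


Characteristic roots of r² - r - 6 = 0 are -2, 3.
General solution y = c₁ e^(-2x) + c₂ e^(3x).
Apply y(0) = 3: c₁ + c₂ = 3. Apply y'(0) = 3: -2 c₁ + 3 c₂ = 3.
Solve: c₁ = 6/5, c₂ = 9/5.
Particular solution: y = (6/5)e^(-2x) + (9/5)e^(3x).


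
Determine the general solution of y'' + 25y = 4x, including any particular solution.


Homogeneous: r² + 25 = 0 ⇒ r = ±5i, y_h = C₁cos(5x) + C₂sin(5x).
Polynomial forcing; try y_p = Ax + B. Then y_p'' + 25 y_p = 25(Ax + B) = 4x, so B = 0 and A = 4/25.
General solution: y = C₁cos(5x) + C₂sin(5x) + (4/25)x.


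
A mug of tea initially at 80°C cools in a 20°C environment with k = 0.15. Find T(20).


Newton's law: dT/dt = -k(T - T_a) has solution T(t) = T_a + (T₀ - T_a)e^(-kt).
Plug in T_a = 20, T₀ = 80, k = 0.15, t = 20: T(20) = 20 + (60)e^(-3.00) ≈ 23.0°C.


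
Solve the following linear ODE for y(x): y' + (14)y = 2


P(x) = 14, Q(x) = 2; integrating factor μ = e^(14x).
(μ y)' = 2e^(14x) ⇒ μ y = (1/7)e^(14x) + C.
Divide by μ: y = 1/7 + Ce^(-14x).


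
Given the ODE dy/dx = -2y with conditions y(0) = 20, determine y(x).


General solution of y' = -2y is y = Ce^(-2x).
Apply y(0) = 20: C = 20.
Particular solution: y = 20e^(-2x).


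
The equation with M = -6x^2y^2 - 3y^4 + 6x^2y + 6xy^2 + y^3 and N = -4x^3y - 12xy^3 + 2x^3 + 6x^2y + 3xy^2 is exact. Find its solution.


Check exactness: ∂M/∂y = -12x^2y - 12y^3 + 6x^2 + 12xy + 3y^2 and ∂N/∂x = -12x^2y - 12y^3 + 6x^2 + 12xy + 3y^2; equal, so the equation is exact.
Integrate M with respect to x (treating y as constant): ∫M dx = -2x^3y^2 - 3xy^4 + 2x^3y + 3x^2y^2 + xy^3 + h(y).
Differentiate w.r.t. y and set equal to N: all terms match, so h'(y) = 0 and h is a constant absorbed into C.
General solution: -2x^3y^2 - 3xy^4 + 2x^3y + 3x^2y^2 + xy^3 = C.


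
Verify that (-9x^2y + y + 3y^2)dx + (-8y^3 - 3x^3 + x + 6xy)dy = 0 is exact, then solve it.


Check exactness: ∂M/∂y = -9x^2 + 1 + 6y and ∂N/∂x = -9x^2 + 1 + 6y; equal, so the equation is exact.
Integrate M with respect to x (treating y as constant): ∫M dx = -3x^3y + xy + 3xy^2 + h(y).
Differentiate w.r.t. y and set equal to N: the x-dependent terms already match, leaving h'(y) = -8y^3. Integrate: h(y) = -2y^4.
So F(x,y) = -2y^4 - 3x^3y + xy + 3xy^2.
General solution: -2y^4 - 3x^3y + xy + 3xy^2 = C.


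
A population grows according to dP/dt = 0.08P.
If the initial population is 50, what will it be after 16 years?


The ODE dP/dt = 0.08P has solution P(t) = P(0)e^(0.08t).
Substitute P(0) = 50 and t = 16: P(16) = 50 e^(1.28) ≈ 180.


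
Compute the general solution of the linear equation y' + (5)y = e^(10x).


P(x) = 5 ⇒ μ = e^(5x).
(μ y)' = e^(15x) ⇒ μ y = e^(15x)/15 + C.
Divide by μ: y = (1/15)e^(10x) + Ce^(-5x).


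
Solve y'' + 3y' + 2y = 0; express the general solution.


Characteristic equation: r² + 3r + 2 = 0.
Factor: (r + 2)(r + 1) = 0 ⇒ r = -2, -1 (distinct real).
General solution: y = C₁e^(-2x) + C₂e^(-x).


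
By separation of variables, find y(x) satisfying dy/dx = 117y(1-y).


Separate: dy/[y(1-y)] = 117 dx.
Partial fractions: 1/[y(1-y)] = 1/y + 1/(1-y).
Integrate: ln|y/(1-y)| = 117x + C₀.
Solve for y: y = 1/(1 + Ce^(-117x)).


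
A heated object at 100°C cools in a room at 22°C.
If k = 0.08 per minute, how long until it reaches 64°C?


From T(t) = T_a + (T₀ - T_a)e^(-kt), set T(t) = 64:
(64 - 22) / (100 - 22) = e^(-0.08t), so t = -ln(0.538)/0.08 ≈ 7.7 minutes.


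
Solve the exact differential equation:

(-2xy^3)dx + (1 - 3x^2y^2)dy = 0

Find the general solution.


Check exactness: ∂M/∂y = -6xy^2 and ∂N/∂x = -6xy^2; equal, so the equation is exact.
Integrate M with respect to x (treating y as constant): ∫M dx = -x^2y^3 + h(y).
Differentiate w.r.t. y and set equal to N: the x-dependent terms already match, leaving h'(y) = 1. Integrate: h(y) = y.
So F(x,y) = y - x^2y^3.
General solution: y - x^2y^3 = C.


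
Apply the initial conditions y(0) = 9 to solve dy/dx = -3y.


General solution of y' = -3y is y = Ce^(-3x).
Apply y(0) = 9: C = 9.
Particular solution: y = 9e^(-3x).


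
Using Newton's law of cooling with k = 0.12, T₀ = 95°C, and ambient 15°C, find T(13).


Newton's law: dT/dt = -k(T - T_a) has solution T(t) = T_a + (T₀ - T_a)e^(-kt).
Plug in T_a = 15, T₀ = 95, k = 0.12, t = 13: T(13) = 15 + (80)e^(-1.56) ≈ 31.8°C.


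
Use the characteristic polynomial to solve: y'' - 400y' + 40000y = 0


Characteristic equation: r² - 400r + 40000 = 0, i.e. (r - 200)² = 0.
Repeated root r = 200; include an x factor for the second linearly independent solution.
General solution: y = (C₁ + C₂x)e^(200x).


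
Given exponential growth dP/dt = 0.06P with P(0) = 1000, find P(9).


The ODE dP/dt = 0.06P has solution P(t) = P(0)e^(0.06t).
Substitute P(0) = 1000 and t = 9: P(9) = 1000 e^(0.54) ≈ 1716.


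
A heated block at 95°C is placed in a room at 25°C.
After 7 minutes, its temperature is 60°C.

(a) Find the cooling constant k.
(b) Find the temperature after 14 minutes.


Newton's law: T(t) = T_a + (T₀ - T_a)e^(-kt).
(a) Use T(7) = 60: (60 - 25)/(95 - 25) = e^(-k·7), so k = -ln(0.500)/7 ≈ 0.0990.
(b) Apply k to t = 14: T(14) = 25 + (70)e^(-1.386) ≈ 42.5°C.


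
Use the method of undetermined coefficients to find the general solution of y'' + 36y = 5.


Homogeneous part: r² + 36 = 0 ⇒ r = ±6i, so y_h = C₁cos(6x) + C₂sin(6x).
Try constant y_p = A; plug in: 36A = 5 ⇒ A = 5/36.
General solution: y = C₁cos(6x) + C₂sin(6x) + 5/36.


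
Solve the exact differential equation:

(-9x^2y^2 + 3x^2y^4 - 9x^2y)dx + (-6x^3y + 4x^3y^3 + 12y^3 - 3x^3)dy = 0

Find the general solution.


Check exactness: ∂M/∂y = -18x^2y + 12x^2y^3 - 9x^2 and ∂N/∂x = -18x^2y + 12x^2y^3 - 9x^2; equal, so the equation is exact.
Integrate M with respect to x (treating y as constant): ∫M dx = -3x^3y^2 + x^3y^4 - 3x^3y + h(y).
Differentiate w.r.t. y and set equal to N: the x-dependent terms already match, leaving h'(y) = 12y^3. Integrate: h(y) = 3y^4.
So F(x,y) = -3x^3y^2 + x^3y^4 + 3y^4 - 3x^3y.
General solution: -3x^3y^2 + x^3y^4 + 3y^4 - 3x^3y = C.


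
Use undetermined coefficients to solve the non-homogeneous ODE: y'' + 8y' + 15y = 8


Characteristic roots of r² + 8r + 15 = 0 are -5, -3.
y_h = C₁e^(-5x) + C₂e^(-3x).
Constant forcing; try y_p = A. Then 15A = 8 ⇒ A = 8/15.
General solution: y = C₁e^(-5x) + C₂e^(-3x) + 8/15.


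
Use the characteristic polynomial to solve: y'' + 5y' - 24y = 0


Characteristic equation: r² + 5r - 24 = 0.
Factor: (r - 3)(r + 8) = 0 ⇒ r = 3, -8 (distinct real).
General solution: y = C₁e^(3x) + C₂e^(-8x).


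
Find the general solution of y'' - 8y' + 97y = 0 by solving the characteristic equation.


Characteristic equation: r² - 8r + 97 = 0.
Discriminant is negative; roots r = 4 ± 9i (complex conjugate pair).
General solution uses e^(α x)(C₁ cos(β x) + C₂ sin(β x)): y = e^(4x)(C₁cos(9x) + C₂sin(9x)).


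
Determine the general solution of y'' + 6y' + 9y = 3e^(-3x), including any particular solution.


Characteristic polynomial (r + 3)² = 0; repeated root r = -3.
y_h = (C₁ + C₂x)e^(-3x). Forcing matches the repeated root (resonance), so try y_p = Ax² e^(-3x).
Substitute and solve for A: 2A = 3, so A = 3/2.
General solution: y = (C₁ + C₂x + (3/2)x²)e^(-3x).


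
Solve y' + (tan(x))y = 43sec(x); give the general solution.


P(x) = tan(x) ⇒ μ = e^(∫tan(x)dx) = sec(x).
(sec(x) y)' = 43sec²(x) ⇒ sec(x) y = 43tan(x) + C.
Multiply by cos(x): y = 43sin(x) + C·cos(x).


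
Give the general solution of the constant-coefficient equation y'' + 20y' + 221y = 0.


Characteristic equation: r² + 20r + 221 = 0.
Discriminant is negative; roots r = -10 ± 11i (complex conjugate pair).
General solution uses e^(α x)(C₁ cos(β x) + C₂ sin(β x)): y = e^(-10x)(C₁cos(11x) + C₂sin(11x)).


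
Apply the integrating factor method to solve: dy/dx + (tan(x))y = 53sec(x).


P(x) = tan(x) ⇒ μ = e^(∫tan(x)dx) = sec(x).
(sec(x) y)' = 53sec²(x) ⇒ sec(x) y = 53tan(x) + C.
Multiply by cos(x): y = 53sin(x) + C·cos(x).


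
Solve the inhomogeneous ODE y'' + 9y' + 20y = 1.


Characteristic roots of r² + 9r + 20 = 0 are -5, -4.
y_h = C₁e^(-5x) + C₂e^(-4x).
Constant forcing; try y_p = A. Then 20A = 1 ⇒ A = 1/20.
General solution: y = C₁e^(-5x) + C₂e^(-4x) + 1/20.


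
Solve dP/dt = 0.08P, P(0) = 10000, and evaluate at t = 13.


The ODE dP/dt = 0.08P has solution P(t) = P(0)e^(0.08t).
Substitute P(0) = 10000 and t = 13: P(13) = 10000 e^(1.04) ≈ 28292.


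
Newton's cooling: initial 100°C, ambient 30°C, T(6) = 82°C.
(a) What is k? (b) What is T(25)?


Newton's law: T(t) = T_a + (T₀ - T_a)e^(-kt).
(a) Use T(6) = 82: (82 - 30)/(100 - 30) = e^(-k·6), so k = -ln(0.743)/6 ≈ 0.0495.
(b) Apply k to t = 25: T(25) = 30 + (70)e^(-1.239) ≈ 50.3°C.


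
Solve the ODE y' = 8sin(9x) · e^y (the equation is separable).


Separate: e^(-y) dy = 8sin(9x) dx.
Integrate: -e^(-y) = -(8/9)cos(9x) + C₀.
Rearrange: e^(-y) = (8/9)cos(9x) + C.


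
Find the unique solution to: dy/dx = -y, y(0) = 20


General solution of y' = -y is y = Ce^(-x).
Apply y(0) = 20: C = 20.
Particular solution: y = 20e^(-x).


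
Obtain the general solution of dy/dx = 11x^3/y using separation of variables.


Separate variables: y dy = 11x^3 dx.
Integrate both sides: y²/2 = (11/4)x^4 + C₀.
Multiply by 2: y² = (11/2)x^4 + C.


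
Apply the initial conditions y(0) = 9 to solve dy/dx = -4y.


General solution of y' = -4y is y = Ce^(-4x).
Apply y(0) = 9: C = 9.
Particular solution: y = 9e^(-4x).


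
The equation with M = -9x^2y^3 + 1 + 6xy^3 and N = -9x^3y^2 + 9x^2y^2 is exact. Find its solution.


Check exactness: ∂M/∂y = -27x^2y^2 + 18xy^2 and ∂N/∂x = -27x^2y^2 + 18xy^2; equal, so the equation is exact.
Integrate M with respect to x (treating y as constant): ∫M dx = -3x^3y^3 + x + 3x^2y^3 + h(y).
Differentiate w.r.t. y and set equal to N: all terms match, so h'(y) = 0 and h is a constant absorbed into C.
General solution: -3x^3y^3 + x + 3x^2y^3 = C.


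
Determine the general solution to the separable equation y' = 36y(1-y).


Separate: dy/[y(1-y)] = 36 dx.
Partial fractions: 1/[y(1-y)] = 1/y + 1/(1-y).
Integrate: ln|y/(1-y)| = 36x + C₀.
Solve for y: y = 1/(1 + Ce^(-36x)).


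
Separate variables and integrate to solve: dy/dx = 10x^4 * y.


Separate variables: dy/y = 10x^4 dx.
Integrate: ln|y| = 2x^5 + C₀.
Exponentiate: y = Ce^(2x^5).


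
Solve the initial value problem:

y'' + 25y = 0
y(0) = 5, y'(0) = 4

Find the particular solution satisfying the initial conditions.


Characteristic roots of r² + 25 = 0 are ±5i, so y = C₁cos(5x) + C₂sin(5x).
Apply y(0) = 5: C₁ = 5. Differentiate and apply y'(0) = 4: 5·C₂ = 4, so C₂ = 4/5.
Particular solution: y = 5cos(5x) + (4/5)sin(5x).


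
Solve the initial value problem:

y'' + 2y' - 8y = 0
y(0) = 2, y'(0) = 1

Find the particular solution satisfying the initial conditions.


Characteristic roots of r² + 2r - 8 = 0 are 2, -4.
General solution y = c₁ e^(2x) + c₂ e^(-4x).
Apply y(0) = 2: c₁ + c₂ = 2. Apply y'(0) = 1: 2 c₁ - 4 c₂ = 1.
Solve: c₁ = 3/2, c₂ = 1/2.
Particular solution: y = (3/2)e^(2x) + (1/2)e^(-4x).


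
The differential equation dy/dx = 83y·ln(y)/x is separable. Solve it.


Separate: dy/[y ln(y)] = 83 dx/x.
Substitute u = ln(y): du/u = 83 dx/x.
Integrate: ln|ln(y)| = 83ln|x| + C₀, hence ln(y) = C·x^83.


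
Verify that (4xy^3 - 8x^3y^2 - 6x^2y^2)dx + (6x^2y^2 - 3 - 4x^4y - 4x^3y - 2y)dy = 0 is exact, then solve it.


Check exactness: ∂M/∂y = 12xy^2 - 16x^3y - 12x^2y and ∂N/∂x = 12xy^2 - 16x^3y - 12x^2y; equal, so the equation is exact.
Integrate M with respect to x (treating y as constant): ∫M dx = 2x^2y^3 - 2x^4y^2 - 2x^3y^2 + h(y).
Differentiate w.r.t. y and set equal to N: the x-dependent terms already match, leaving h'(y) = -3 - 2y. Integrate: h(y) = -3y - y^2.
So F(x,y) = 2x^2y^3 - 3y - 2x^4y^2 - 2x^3y^2 - y^2.
General solution: 2x^2y^3 - 3y - 2x^4y^2 - 2x^3y^2 - y^2 = C.


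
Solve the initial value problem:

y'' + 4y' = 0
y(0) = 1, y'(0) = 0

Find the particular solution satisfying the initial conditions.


Characteristic roots of r² + 4r = 0 are 0, -4.
General solution y = c₁ + c₂ e^(-4x).
Apply y(0) = 1: c₁ + c₂ = 1. Apply y'(0) = 0: 0 c₁ - 4 c₂ = 0.
Solve: c₁ = 1, c₂ = 0.
Particular solution: y = 1 + 0e^(-4x).


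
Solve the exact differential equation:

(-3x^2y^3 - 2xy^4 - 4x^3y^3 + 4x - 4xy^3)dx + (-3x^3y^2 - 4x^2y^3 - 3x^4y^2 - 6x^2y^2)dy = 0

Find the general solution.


Check exactness: ∂M/∂y = -9x^2y^2 - 8xy^3 - 12x^3y^2 - 12xy^2 and ∂N/∂x = -9x^2y^2 - 8xy^3 - 12x^3y^2 - 12xy^2; equal, so the equation is exact.
Integrate M with respect to x (treating y as constant): ∫M dx = -x^3y^3 - x^2y^4 - x^4y^3 + 2x^2 - 2x^2y^3 + h(y).
Differentiate w.r.t. y and set equal to N: all terms match, so h'(y) = 0 and h is a constant absorbed into C.
General solution: -x^3y^3 - x^2y^4 - x^4y^3 + 2x^2 - 2x^2y^3 = C.


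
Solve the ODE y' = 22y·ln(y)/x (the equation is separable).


Separate: dy/[y ln(y)] = 22 dx/x.
Substitute u = ln(y): du/u = 22 dx/x.
Integrate: ln|ln(y)| = 22ln|x| + C₀, hence ln(y) = C·x^22.


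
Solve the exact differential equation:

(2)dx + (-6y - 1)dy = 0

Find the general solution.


Check exactness: ∂M/∂y = 0 and ∂N/∂x = 0; equal, so the equation is exact.
Integrate M with respect to x (treating y as constant): ∫M dx = 2x + h(y).
Differentiate w.r.t. y and set equal to N: the x-dependent terms already match, leaving h'(y) = -6y - 1. Integrate: h(y) = -3y^2 - y.
So F(x,y) = -3y^2 - y + 2x.
General solution: -3y^2 - y + 2x = C.


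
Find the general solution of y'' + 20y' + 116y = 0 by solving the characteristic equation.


Characteristic equation: r² + 20r + 116 = 0.
Discriminant is negative; roots r = -10 ± 4i (complex conjugate pair).
General solution uses e^(α x)(C₁ cos(β x) + C₂ sin(β x)): y = e^(-10x)(C₁cos(4x) + C₂sin(4x)).


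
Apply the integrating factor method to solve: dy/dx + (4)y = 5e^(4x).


P(x) = 4 ⇒ μ = e^(4x).
(μ y)' = 5e^(8x) ⇒ μ y = (5/8)e^(8x) + C.
Divide by μ: y = (5/8)e^(4x) + Ce^(-4x).


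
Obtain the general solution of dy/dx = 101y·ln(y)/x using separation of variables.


Separate: dy/[y ln(y)] = 101 dx/x.
Substitute u = ln(y): du/u = 101 dx/x.
Integrate: ln|ln(y)| = 101ln|x| + C₀, hence ln(y) = C·x^101.


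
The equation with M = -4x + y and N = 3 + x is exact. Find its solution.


Check exactness: ∂M/∂y = 1 and ∂N/∂x = 1; equal, so the equation is exact.
Integrate M with respect to x (treating y as constant): ∫M dx = -2x^2 + xy + h(y).
Differentiate w.r.t. y and set equal to N: the x-dependent terms already match, leaving h'(y) = 3. Integrate: h(y) = 3y.
So F(x,y) = 3y - 2x^2 + xy.
General solution: 3y - 2x^2 + xy = C.


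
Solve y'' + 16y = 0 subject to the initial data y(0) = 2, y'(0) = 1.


Characteristic roots of r² + 16 = 0 are ±4i, so y = C₁cos(4x) + C₂sin(4x).
Apply y(0) = 2: C₁ = 2. Differentiate and apply y'(0) = 1: 4·C₂ = 1, so C₂ = 1/4.
Particular solution: y = 2cos(4x) + (1/4)sin(4x).


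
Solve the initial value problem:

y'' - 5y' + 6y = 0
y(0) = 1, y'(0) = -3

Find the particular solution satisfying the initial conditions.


Characteristic roots of r² - 5r + 6 = 0 are 3, 2.
General solution y = c₁ e^(3x) + c₂ e^(2x).
Apply y(0) = 1: c₁ + c₂ = 1. Apply y'(0) = -3: 3 c₁ + 2 c₂ = -3.
Solve: c₁ = -5, c₂ = 6.
Particular solution: y = -5e^(3x) + 6e^(2x).


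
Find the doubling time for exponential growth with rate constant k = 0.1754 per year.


Exponential growth: P(t) = P₀ e^(0.1754t). Set P(t)/P₀ = 2: e^(0.1754t) = 2.
Solve: t = ln(2)/0.1754 ≈ 3.95 years.


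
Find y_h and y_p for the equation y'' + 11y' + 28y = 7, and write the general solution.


Characteristic roots of r² + 11r + 28 = 0 are -4, -7.
y_h = C₁e^(-4x) + C₂e^(-7x).
Constant forcing; try y_p = A. Then 28A = 7 ⇒ A = 1/4.
General solution: y = C₁e^(-4x) + C₂e^(-7x) + 1/4.


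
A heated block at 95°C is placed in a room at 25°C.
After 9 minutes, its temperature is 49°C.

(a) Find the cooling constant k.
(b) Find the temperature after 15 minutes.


Newton's law: T(t) = T_a + (T₀ - T_a)e^(-kt).
(a) Use T(9) = 49: (49 - 25)/(95 - 25) = e^(-k·9), so k = -ln(0.343)/9 ≈ 0.1189.
(b) Apply k to t = 15: T(15) = 25 + (70)e^(-1.784) ≈ 36.8°C.


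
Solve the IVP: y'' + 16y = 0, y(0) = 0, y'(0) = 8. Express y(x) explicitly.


Characteristic roots of r² + 16 = 0 are ±4i, so y = C₁cos(4x) + C₂sin(4x).
Apply y(0) = 0: C₁ = 0. Differentiate and apply y'(0) = 8: 4·C₂ = 8, so C₂ = 2.
Particular solution: y = 2sin(4x).


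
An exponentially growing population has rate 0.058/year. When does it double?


Exponential growth: P(t) = P₀ e^(0.058t). Set P(t)/P₀ = 2: e^(0.058t) = 2.
Solve: t = ln(2)/0.058 ≈ 11.95 years.


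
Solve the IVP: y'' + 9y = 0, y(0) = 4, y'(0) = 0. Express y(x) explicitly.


Characteristic roots of r² + 9 = 0 are ±3i, so y = C₁cos(3x) + C₂sin(3x).
Apply y(0) = 4: C₁ = 4. Differentiate and apply y'(0) = 0: 3·C₂ = 0, so C₂ = 0.
Particular solution: y = 4cos(3x).


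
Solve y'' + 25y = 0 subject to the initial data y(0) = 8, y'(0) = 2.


Characteristic roots of r² + 25 = 0 are ±5i, so y = C₁cos(5x) + C₂sin(5x).
Apply y(0) = 8: C₁ = 8. Differentiate and apply y'(0) = 2: 5·C₂ = 2, so C₂ = 2/5.
Particular solution: y = 8cos(5x) + (2/5)sin(5x).


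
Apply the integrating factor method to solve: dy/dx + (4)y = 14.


P(x) = 4, Q(x) = 14; integrating factor μ = e^(4x).
(μ y)' = 14e^(4x) ⇒ μ y = (7/2)e^(4x) + C.
Divide by μ: y = 7/2 + Ce^(-4x).


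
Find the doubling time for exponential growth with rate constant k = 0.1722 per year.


Exponential growth: P(t) = P₀ e^(0.1722t). Set P(t)/P₀ = 2: e^(0.1722t) = 2.
Solve: t = ln(2)/0.1722 ≈ 4.03 years.


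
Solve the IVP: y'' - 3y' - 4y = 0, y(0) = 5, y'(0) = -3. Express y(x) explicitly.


Characteristic roots of r² - 3r - 4 = 0 are -1, 4.
General solution y = c₁ e^(-x) + c₂ e^(4x).
Apply y(0) = 5: c₁ + c₂ = 5. Apply y'(0) = -3: -1 c₁ + 4 c₂ = -3.
Solve: c₁ = 23/5, c₂ = 2/5.
Particular solution: y = (23/5)e^(-x) + (2/5)e^(4x).


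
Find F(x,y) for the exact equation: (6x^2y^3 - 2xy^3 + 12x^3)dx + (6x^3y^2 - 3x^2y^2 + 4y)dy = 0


Check exactness: ∂M/∂y = 18x^2y^2 - 6xy^2 and ∂N/∂x = 18x^2y^2 - 6xy^2; equal, so the equation is exact.
Integrate M with respect to x (treating y as constant): ∫M dx = 2x^3y^3 - x^2y^3 + 3x^4 + h(y).
Differentiate w.r.t. y and set equal to N: the x-dependent terms already match, leaving h'(y) = 4y. Integrate: h(y) = 2y^2.
So F(x,y) = 2x^3y^3 - x^2y^3 + 2y^2 + 3x^4.
General solution: 2x^3y^3 - x^2y^3 + 2y^2 + 3x^4 = C.


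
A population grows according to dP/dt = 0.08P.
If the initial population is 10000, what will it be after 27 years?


The ODE dP/dt = 0.08P has solution P(t) = P(0)e^(0.08t).
Substitute P(0) = 10000 and t = 27: P(27) = 10000 e^(2.16) ≈ 86711.


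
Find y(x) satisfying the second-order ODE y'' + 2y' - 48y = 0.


Characteristic equation: r² + 2r - 48 = 0.
Factor: (r - 6)(r + 8) = 0 ⇒ r = 6, -8 (distinct real).
General solution: y = C₁e^(6x) + C₂e^(-8x).


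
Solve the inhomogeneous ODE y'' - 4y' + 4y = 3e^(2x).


Characteristic polynomial (r - 2)² = 0; repeated root r = 2.
y_h = (C₁ + C₂x)e^(2x). Forcing matches the repeated root (resonance), so try y_p = Ax² e^(2x).
Substitute and solve for A: 2A = 3, so A = 3/2.
General solution: y = (C₁ + C₂x + (3/2)x²)e^(2x).


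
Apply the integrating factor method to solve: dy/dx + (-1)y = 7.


P(x) = -1 ⇒ μ = e^(-x).
(μ y)' = 7e^(-x) ⇒ μ y = -7e^(-x) + C.
Divide by μ: y = -7 + Ce^(x).


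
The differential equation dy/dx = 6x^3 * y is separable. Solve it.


Separate variables: dy/y = 6x^3 dx.
Integrate: ln|y| = (3/2)x^4 + C₀.
Exponentiate: y = Ce^((3/2)x^4).


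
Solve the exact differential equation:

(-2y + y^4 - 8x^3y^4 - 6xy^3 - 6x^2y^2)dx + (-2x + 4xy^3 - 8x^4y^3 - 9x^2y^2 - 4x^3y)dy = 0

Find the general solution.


Check exactness: ∂M/∂y = -2 + 4y^3 - 32x^3y^3 - 18xy^2 - 12x^2y and ∂N/∂x = -2 + 4y^3 - 32x^3y^3 - 18xy^2 - 12x^2y; equal, so the equation is exact.
Integrate M with respect to x (treating y as constant): ∫M dx = -2xy + xy^4 - 2x^4y^4 - 3x^2y^3 - 2x^3y^2 + h(y).
Differentiate w.r.t. y and set equal to N: all terms match, so h'(y) = 0 and h is a constant absorbed into C.
General solution: -2xy + xy^4 - 2x^4y^4 - 3x^2y^3 - 2x^3y^2 = C.


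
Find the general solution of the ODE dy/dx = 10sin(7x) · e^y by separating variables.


Separate: e^(-y) dy = 10sin(7x) dx.
Integrate: -e^(-y) = -(10/7)cos(7x) + C₀.
Rearrange: e^(-y) = (10/7)cos(7x) + C.


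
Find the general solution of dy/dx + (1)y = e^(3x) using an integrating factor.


P(x) = 1 ⇒ μ = e^(x).
(μ y)' = e^(4x) ⇒ μ y = e^(4x)/4 + C.
Divide by μ: y = (1/4)e^(3x) + Ce^(-x).


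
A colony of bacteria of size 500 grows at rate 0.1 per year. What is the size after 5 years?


The ODE dP/dt = 0.1P has solution P(t) = P(0)e^(0.1t).
Substitute P(0) = 500 and t = 5: P(5) = 500 e^(0.50) ≈ 824.


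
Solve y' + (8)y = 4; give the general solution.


P(x) = 8, Q(x) = 4; integrating factor μ = e^(8x).
(μ y)' = 4e^(8x) ⇒ μ y = (1/2)e^(8x) + C.
Divide by μ: y = 1/2 + Ce^(-8x).


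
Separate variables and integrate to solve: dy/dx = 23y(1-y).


Separate: dy/[y(1-y)] = 23 dx.
Partial fractions: 1/[y(1-y)] = 1/y + 1/(1-y).
Integrate: ln|y/(1-y)| = 23x + C₀.
Solve for y: y = 1/(1 + Ce^(-23x)).


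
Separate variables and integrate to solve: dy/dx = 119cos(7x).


g(y) = 1, so integrate directly: y = ∫ 119cos(7x) dx = 17sin(7x) + C.


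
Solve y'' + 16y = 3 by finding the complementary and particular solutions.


Homogeneous part: r² + 16 = 0 ⇒ r = ±4i, so y_h = C₁cos(4x) + C₂sin(4x).
Try constant y_p = A; plug in: 16A = 3 ⇒ A = 3/16.
General solution: y = C₁cos(4x) + C₂sin(4x) + 3/16.


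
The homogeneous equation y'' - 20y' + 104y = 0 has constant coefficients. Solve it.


Characteristic equation: r² - 20r + 104 = 0.
Discriminant is negative; roots r = 10 ± 2i (complex conjugate pair).
General solution uses e^(α x)(C₁ cos(β x) + C₂ sin(β x)): y = e^(10x)(C₁cos(2x) + C₂sin(2x)).


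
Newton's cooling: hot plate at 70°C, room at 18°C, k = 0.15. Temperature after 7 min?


Newton's law: dT/dt = -k(T - T_a) has solution T(t) = T_a + (T₀ - T_a)e^(-kt).
Plug in T_a = 18, T₀ = 70, k = 0.15, t = 7: T(7) = 18 + (52)e^(-1.05) ≈ 36.2°C.


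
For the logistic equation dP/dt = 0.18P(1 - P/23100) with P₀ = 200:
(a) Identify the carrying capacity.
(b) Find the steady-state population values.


Logistic ODE dP/dt = 0.18P(1 - P/23100) has equilibria where dP/dt = 0, i.e. P = 0 or P = 23100.
The coefficient (1 - P/K) = 0 when P = K, identifying K = 23100 as the carrying capacity.
(a) K = 23100; (b) equilibria P = 0 and P = 23100.


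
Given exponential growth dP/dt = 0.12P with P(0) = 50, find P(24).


The ODE dP/dt = 0.12P has solution P(t) = P(0)e^(0.12t).
Substitute P(0) = 50 and t = 24: P(24) = 50 e^(2.88) ≈ 891.


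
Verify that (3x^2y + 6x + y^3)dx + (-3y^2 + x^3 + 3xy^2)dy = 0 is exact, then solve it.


Check exactness: ∂M/∂y = 3x^2 + 3y^2 and ∂N/∂x = 3x^2 + 3y^2; equal, so the equation is exact.
Integrate M with respect to x (treating y as constant): ∫M dx = x^3y + 3x^2 + xy^3 + h(y).
Differentiate w.r.t. y and set equal to N: the x-dependent terms already match, leaving h'(y) = -3y^2. Integrate: h(y) = -y^3.
So F(x,y) = -y^3 + x^3y + 3x^2 + xy^3.
General solution: -y^3 + x^3y + 3x^2 + xy^3 = C.


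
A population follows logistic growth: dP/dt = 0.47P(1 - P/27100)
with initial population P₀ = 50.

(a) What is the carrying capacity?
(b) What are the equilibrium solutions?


Logistic ODE dP/dt = 0.47P(1 - P/27100) has equilibria where dP/dt = 0, i.e. P = 0 or P = 27100.
The coefficient (1 - P/K) = 0 when P = K, identifying K = 27100 as the carrying capacity.
(a) K = 27100; (b) equilibria P = 0 and P = 27100.


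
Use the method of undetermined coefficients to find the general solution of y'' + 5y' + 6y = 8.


Characteristic roots of r² + 5r + 6 = 0 are -2, -3.
y_h = C₁e^(-2x) + C₂e^(-3x).
Constant forcing; try y_p = A. Then 6A = 8 ⇒ A = 4/3.
General solution: y = C₁e^(-2x) + C₂e^(-3x) + 4/3.
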